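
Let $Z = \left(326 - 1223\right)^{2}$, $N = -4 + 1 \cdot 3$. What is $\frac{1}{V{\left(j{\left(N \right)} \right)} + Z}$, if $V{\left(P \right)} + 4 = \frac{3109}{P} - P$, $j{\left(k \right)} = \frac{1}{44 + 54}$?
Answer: $\frac{98}{108710125} \approx 9.0148 \cdot 10^{-7}$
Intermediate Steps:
$N = -1$ ($N = -4 + 3 = -1$)
$j{\left(k \right)} = \frac{1}{98}$
$V{\left(P \right)} = -4 - P + \frac{3109}{P}$ ($V{\left(P \right)} = -4 - \left(P - \frac{3109}{P}\right) = -4 - P + \frac{3109}{P}$)
$Z = 804609$ ($Z = \left(-897\right)^{2} = 804609$)
$\frac{1}{V{\left(j{\left(N \right)} \right)} + Z} = \frac{1}{\left(-4 - \frac{1}{98} + 3109 \frac{1}{\frac{1}{98}}\right) + 804609} = \frac{1}{\left(-4 - \frac{1}{98} + 3109 \cdot 98\right) + 804609} = \frac{1}{\left(-4 - \frac{1}{98} + 304682\right) + 804609} = \frac{1}{\frac{29858443}{98} + 804609} = \frac{1}{\frac{108710125}{98}} = \frac{98}{108710125}$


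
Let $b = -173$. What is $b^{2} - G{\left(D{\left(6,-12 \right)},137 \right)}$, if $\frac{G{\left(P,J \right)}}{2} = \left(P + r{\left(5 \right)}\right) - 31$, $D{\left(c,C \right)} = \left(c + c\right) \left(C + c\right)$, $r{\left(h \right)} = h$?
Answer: $30125$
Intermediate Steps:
$D{\left(c,C \right)} = 2 c \left(C + c\right)$
$G{\left(P,J \right)} = -52 + 2 P$ ($G{\left(P,J \right)} = 2 \left(\left(P + 5\right) - 31\right) = 2 \left(\left(5 + P\right) - 31\right) = 2 \left(-26 + P\right) = -52 + 2 P$)
$b^{2} - G{\left(D{\left(6,-12 \right)},137 \right)} = \left(-173\right)^{2} - \left(-52 + 2 \cdot 2 \cdot 6 \left(-12 + 6\right)\right) = 29929 - \left(-52 + 2 \cdot 2 \cdot 6 \left(-6\right)\right) = 29929 - \left(-52 + 2 \left(-72\right)\right) = 29929 - \left(-52 - 144\right) = 29929 - -196 = 29929 + 196 = 30125$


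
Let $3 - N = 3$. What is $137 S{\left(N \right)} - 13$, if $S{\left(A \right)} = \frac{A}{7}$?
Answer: $-13$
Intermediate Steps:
$N = 0$ ($N = 3 - 3 = 0$)
$S{\left(A \right)} = \frac{A}{7}$ ($S{\left(A \right)} = A \frac{1}{7} = \frac{A}{7}$)
$137 S{\left(N \right)} - 13 = 137 \cdot \frac{1}{7} \cdot 0 - 13 = 137 \cdot 0 - 13 = 0 - 13 = -13$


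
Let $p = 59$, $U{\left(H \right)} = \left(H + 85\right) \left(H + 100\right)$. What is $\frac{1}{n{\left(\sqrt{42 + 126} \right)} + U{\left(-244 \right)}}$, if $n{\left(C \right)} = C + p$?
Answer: $\frac{22955}{526931857} - \frac{2 \sqrt{42}}{526931857} \approx 4.3539 \cdot 10^{-5}$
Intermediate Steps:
$U{\left(H \right)} = \left(85 + H\right) \left(100 + H\right)$
$n{\left(C \right)} = 59 + C$ ($n{\left(C \right)} = C + 59 = 59 + C$)
$\frac{1}{n{\left(\sqrt{42 + 126} \right)} + U{\left(-244 \right)}} = \frac{1}{\left(59 + \sqrt{42 + 126}\right) + \left(8500 + \left(-244\right)^{2} + 185 \left(-244\right)\right)} = \frac{1}{\left(59 + \sqrt{168}\right) + \left(8500 + 59536 - 45140\right)} = \frac{1}{\left(59 + 2 \sqrt{42}\right) + 22896} = \frac{1}{22955 + 2 \sqrt{42}}$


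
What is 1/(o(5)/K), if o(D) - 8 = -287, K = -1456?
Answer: 1456/279 ≈ 5.2186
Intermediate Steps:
o(D) = -279 (o(D) = 8 - 287 = -279)
1/(o(5)/K) = 1/(-279/(-1456)) = 1/(-279*(-1/1456)) = 1/(279/1456) = 1456/279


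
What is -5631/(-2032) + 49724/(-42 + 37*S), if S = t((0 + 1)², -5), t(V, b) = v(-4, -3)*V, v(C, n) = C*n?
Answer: 51651415/408432 ≈ 126.46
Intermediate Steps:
t(V, b) = 12*V (t(V, b) = (-4*(-3))*V = 12*V)
S = 12 (S = 12*(0 + 1)² = 12*1² = 12*1 = 12)
-5631/(-2032) + 49724/(-42 + 37*S) = -5631/(-2032) + 49724/(-42 + 37*12) = -5631*(-1/2032) + 49724/(-42 + 444) = 5631/2032 + 49724/402 = 5631/2032 + 49724*(1/402) = 5631/2032 + 24862/201 = 51651415/408432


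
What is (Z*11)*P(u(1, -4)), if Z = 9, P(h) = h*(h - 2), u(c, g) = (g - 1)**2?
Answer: 56925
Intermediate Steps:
u(c, g) = (-1 + g)**2
P(h) = h*(-2 + h)
(Z*11)*P(u(1, -4)) = (9*11)*((-1 - 4)**2*(-2 + (-1 - 4)**2)) = 99*((-5)**2*(-2 + (-5)**2)) = 99*(25*(-2 + 25)) = 99*(25*23) = 99*575 = 56925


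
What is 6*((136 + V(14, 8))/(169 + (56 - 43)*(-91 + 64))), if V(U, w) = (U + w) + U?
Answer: -516/91 ≈ -5.6703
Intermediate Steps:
V(U, w) = w + 2*U
6*((136 + V(14, 8))/(169 + (56 - 43)*(-91 + 64))) = 6*((136 + (8 + 2*14))/(169 + (56 - 43)*(-91 + 64))) = 6*((136 + (8 + 28))/(169 + 13*(-27))) = 6*((136 + 36)/(169 - 351)) = 6*(172/(-182)) = 6*(172*(-1/182)) = 6*(-86/91) = -516/91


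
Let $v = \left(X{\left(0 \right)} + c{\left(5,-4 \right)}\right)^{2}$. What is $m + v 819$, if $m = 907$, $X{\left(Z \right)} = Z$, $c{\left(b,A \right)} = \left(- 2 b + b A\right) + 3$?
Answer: $597958$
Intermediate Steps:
$c{\left(b,A \right)} = 3 - 2 b + A b$ ($c{\left(b,A \right)} = \left(- 2 b + A b\right) + 3 = 3 - 2 b + A b$)
$v = 729$ ($v = \left(0 - 27\right)^{2} = \left(-27\right)^{2} = 729$)
$m + v 819 = 907 + 729 \cdot 819 = 907 + 597051 = 597958$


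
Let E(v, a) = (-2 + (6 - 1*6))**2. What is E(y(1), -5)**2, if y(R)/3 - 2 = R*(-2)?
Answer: 16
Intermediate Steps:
y(R) = 6 - 6*R (y(R) = 6 + 3*(R*(-2)) = 6 + 3*(-2*R) = 6 - 6*R)
E(v, a) = 4 (E(v, a) = (-2 + (6 - 6))**2 = (-2 + 0)**2 = (-2)**2 = 4)
E(y(1), -5)**2 = 4**2 = 16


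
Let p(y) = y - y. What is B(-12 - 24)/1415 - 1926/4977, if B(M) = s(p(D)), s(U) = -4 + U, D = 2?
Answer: -305022/782495 ≈ -0.38981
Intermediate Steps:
p(y) = 0
B(M) = -4 (B(M) = -4 + 0 = -4)
B(-12 - 24)/1415 - 1926/4977 = -4/1415 - 1926/4977 = -4*1/1415 - 1926*1/4977 = -4/1415 - 214/553 = -305022/782495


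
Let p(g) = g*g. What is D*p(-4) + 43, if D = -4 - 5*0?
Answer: -21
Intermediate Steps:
p(g) = g²
D = -4 (D = -4 + 0 = -4)
D*p(-4) + 43 = -4*(-4)² + 43 = -4*16 + 43 = -64 + 43 = -21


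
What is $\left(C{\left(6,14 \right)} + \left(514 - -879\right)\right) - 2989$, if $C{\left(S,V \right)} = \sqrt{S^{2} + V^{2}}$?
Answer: $-1596 + 2 \sqrt{58} \approx -1580.8$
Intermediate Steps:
$\left(C{\left(6,14 \right)} + \left(514 - -879\right)\right) - 2989 = \left(\sqrt{6^{2} + 14^{2}} + \left(514 - -879\right)\right) - 2989 = \left(\sqrt{36 + 196} + \left(514 + 879\right)\right) - 2989 = \left(\sqrt{232} + 1393\right) - 2989 = \left(2 \sqrt{58} + 1393\right) - 2989 = \left(1393 + 2 \sqrt{58}\right) - 2989 = -1596 + 2 \sqrt{58}$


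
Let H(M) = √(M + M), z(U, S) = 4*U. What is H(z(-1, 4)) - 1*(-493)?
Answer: 493 + 2*I*√2 ≈ 493.0 + 2.8284*I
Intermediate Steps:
H(M) = √2*√M (H(M) = √(2*M) = √2*√M)
H(z(-1, 4)) - 1*(-493) = √2*√(4*(-1)) - 1*(-493) = √2*√(-4) + 493 = √2*(2*I) + 493 = 2*I*√2 + 493 = 493 + 2*I*√2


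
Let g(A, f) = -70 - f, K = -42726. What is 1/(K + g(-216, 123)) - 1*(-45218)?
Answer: 1940711341/42919 ≈ 45218.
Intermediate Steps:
1/(K + g(-216, 123)) - 1*(-45218) = 1/(-42726 + (-70 - 1*123)) - 1*(-45218) = 1/(-42726 + (-70 - 123)) + 45218 = 1/(-42726 - 193) + 45218 = 1/(-42919) + 45218 = -1/42919 + 45218 = 1940711341/42919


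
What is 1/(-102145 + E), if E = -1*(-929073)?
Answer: 1/826928 ≈ 1.2093e-6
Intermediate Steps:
E = 929073
1/(-102145 + E) = 1/(-102145 + 929073) = 1/826928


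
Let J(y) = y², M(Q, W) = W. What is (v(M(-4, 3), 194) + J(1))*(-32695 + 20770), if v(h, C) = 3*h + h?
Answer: -155025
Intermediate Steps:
v(h, C) = 4*h
(v(M(-4, 3), 194) + J(1))*(-32695 + 20770) = (4*3 + 1²)*(-32695 + 20770) = (12 + 1)*(-11925) = 13*(-11925) = -155025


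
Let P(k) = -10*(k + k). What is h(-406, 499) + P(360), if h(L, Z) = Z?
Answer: -6701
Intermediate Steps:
P(k) = -20*k
h(-406, 499) + P(360) = 499 - 20*360 = 499 - 7200 = -6701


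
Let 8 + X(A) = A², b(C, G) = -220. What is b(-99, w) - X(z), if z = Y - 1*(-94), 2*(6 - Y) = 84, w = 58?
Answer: -3576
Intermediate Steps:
Y = -36 (Y = 6 - ½*84 = 6 - 42 = -36)
z = 58 (z = -36 - 1*(-94) = -36 + 94 = 58)
X(A) = -8 + A²
b(-99, w) - X(z) = -220 - (-8 + 58²) = -220 - (-8 + 3364) = -220 - 1*3356 = -220 - 3356 = -3576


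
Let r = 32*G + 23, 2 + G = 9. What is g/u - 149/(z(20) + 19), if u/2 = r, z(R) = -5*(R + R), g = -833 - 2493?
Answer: -264200/44707 ≈ -5.9096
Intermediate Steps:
G = 7 (G = -2 + 9 = 7)
g = -3326
z(R) = -10*R
r = 247 (r = 32*7 + 23 = 224 + 23 = 247)
u = 494 (u = 2*247 = 494)
g/u - 149/(z(20) + 19) = -3326/494 - 149/(-10*20 + 19) = -3326*1/494 - 149/(-200 + 19) = -1663/247 - 149/(-181) = -1663/247 - 149*(-1/181) = -1663/247 + 149/181 = -264200/44707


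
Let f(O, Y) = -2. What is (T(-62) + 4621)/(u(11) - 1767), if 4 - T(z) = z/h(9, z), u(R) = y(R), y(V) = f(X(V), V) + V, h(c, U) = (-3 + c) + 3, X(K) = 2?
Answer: -41687/15822 ≈ -2.6348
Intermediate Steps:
h(c, U) = c
y(V) = -2 + V
u(R) = -2 + R
T(z) = 4 - z/9
(T(-62) + 4621)/(u(11) - 1767) = ((4 - ⅑*(-62)) + 4621)/((-2 + 11) - 1767) = ((4 + 62/9) + 4621)/(9 - 1767) = (98/9 + 4621)/(-1758) = (41687/9)*(-1/1758) = -41687/15822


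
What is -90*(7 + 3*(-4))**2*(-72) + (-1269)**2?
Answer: 1772361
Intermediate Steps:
-90*(7 + 3*(-4))**2*(-72) + (-1269)**2 = -90*(7 - 12)**2*(-72) + 1610361 = -90*(-5)**2*(-72) + 1610361 = -90*25*(-72) + 1610361 = -2250*(-72) + 1610361 = 162000 + 1610361 = 1772361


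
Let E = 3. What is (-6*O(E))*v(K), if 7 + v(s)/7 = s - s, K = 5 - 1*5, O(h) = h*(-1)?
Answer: -882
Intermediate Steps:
O(h) = -h
K = 0 (K = 5 - 5 = 0)
v(s) = -49 (v(s) = -49 + 7*(s - s) = -49 + 7*0 = -49 + 0 = -49)
(-6*O(E))*v(K) = -(-6)*3*(-49) = -6*(-3)*(-49) = 18*(-49) = -882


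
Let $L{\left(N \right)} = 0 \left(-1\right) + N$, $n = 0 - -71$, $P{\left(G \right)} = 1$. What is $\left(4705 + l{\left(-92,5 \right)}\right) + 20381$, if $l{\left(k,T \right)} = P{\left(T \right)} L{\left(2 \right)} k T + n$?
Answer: $24237$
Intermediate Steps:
$n = 71$ ($n = 0 + 71 = 71$)
$L{\left(N \right)} = N$ ($L{\left(N \right)} = 0 + N = N$)
$l{\left(k,T \right)} = 71 + 2 T k$ ($l{\left(k,T \right)} = 1 \cdot 2 k T + 71 = 2 k T + 71 = 2 T k + 71 = 71 + 2 T k$)
$\left(4705 + l{\left(-92,5 \right)}\right) + 20381 = \left(4705 + \left(71 + 2 \cdot 5 \left(-92\right)\right)\right) + 20381 = \left(4705 + \left(71 - 920\right)\right) + 20381 = \left(4705 - 849\right) + 20381 = 3856 + 20381 = 24237$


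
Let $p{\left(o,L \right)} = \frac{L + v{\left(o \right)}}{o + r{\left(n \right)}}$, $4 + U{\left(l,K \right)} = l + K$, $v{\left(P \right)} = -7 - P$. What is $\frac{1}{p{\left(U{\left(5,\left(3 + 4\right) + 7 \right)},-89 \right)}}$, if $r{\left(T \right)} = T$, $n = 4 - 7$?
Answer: $- \frac{4}{37} \approx -0.10811$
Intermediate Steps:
$n = -3$
$U{\left(l,K \right)} = -4 + K + l$ ($U{\left(l,K \right)} = -4 + \left(l + K\right) = -4 + \left(K + l\right) = -4 + K + l$)
$p{\left(o,L \right)} = \frac{-7 + L - o}{-3 + o}$ ($p{\left(o,L \right)} = \frac{L - \left(7 + o\right)}{o - 3} = \frac{-7 + L - o}{-3 + o}$)
$\frac{1}{p{\left(U{\left(5,\left(3 + 4\right) + 7 \right)},-89 \right)}} = \frac{1}{\frac{1}{-3 + \left(-4 + \left(\left(3 + 4\right) + 7\right) + 5\right)} \left(-7 - 89 - \left(-4 + \left(\left(3 + 4\right) + 7\right) + 5\right)\right)} = \frac{1}{\frac{1}{-3 + \left(-4 + \left(7 + 7\right) + 5\right)} \left(-7 - 89 - \left(-4 + \left(7 + 7\right) + 5\right)\right)} = \frac{1}{\frac{1}{-3 + \left(-4 + 14 + 5\right)} \left(-7 - 89 - \left(-4 + 14 + 5\right)\right)} = \frac{1}{\frac{1}{-3 + 15} \left(-7 - 89 - 15\right)} = \frac{1}{\frac{1}{12} \left(-7 - 89 - 15\right)} = \frac{1}{\frac{1}{12} \left(-111\right)} = \frac{1}{- \frac{37}{4}} = - \frac{4}{37}$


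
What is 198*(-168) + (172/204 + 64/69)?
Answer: -39016595/1173 ≈ -33262.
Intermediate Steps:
198*(-168) + (172/204 + 64/69) = -33264 + (172*(1/204) + 64*(1/69)) = -33264 + (43/51 + 64/69) = -33264 + 2077/1173 = -39016595/1173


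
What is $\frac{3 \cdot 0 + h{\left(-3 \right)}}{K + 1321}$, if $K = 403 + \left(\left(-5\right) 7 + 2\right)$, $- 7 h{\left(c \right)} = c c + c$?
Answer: $- \frac{6}{11837} \approx -0.00050689$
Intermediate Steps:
$h{\left(c \right)} = - \frac{c}{7} - \frac{c^{2}}{7}$ ($h{\left(c \right)} = - \frac{c c + c}{7} = - \frac{c^{2} + c}{7} = - \frac{c + c^{2}}{7} = - \frac{c}{7} - \frac{c^{2}}{7}$)
$K = 370$ ($K = 403 + \left(-35 + 2\right) = 403 - 33 = 370$)
$\frac{3 \cdot 0 + h{\left(-3 \right)}}{K + 1321} = \frac{3 \cdot 0 - - \frac{3 \left(1 - 3\right)}{7}}{370 + 1321} = \frac{0 - \left(- \frac{3}{7}\right) \left(-2\right)}{1691} = \left(0 - \frac{6}{7}\right) \frac{1}{1691} = \left(- \frac{6}{7}\right) \frac{1}{1691} = - \frac{6}{11837}$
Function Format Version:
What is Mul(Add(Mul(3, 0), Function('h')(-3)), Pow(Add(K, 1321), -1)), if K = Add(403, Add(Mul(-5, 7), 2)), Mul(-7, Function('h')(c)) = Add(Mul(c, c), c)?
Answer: Rational(-6, 11837) ≈ -0.00050689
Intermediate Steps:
Function('h')(c) = Add(Mul(Rational(-1, 7), c), Mul(Rational(-1, 7), Pow(c, 2))) (Function('h')(c) = Mul(Rational(-1, 7), Add(Mul(c, c), c)) = Mul(Rational(-1, 7), Add(Pow(c, 2), c)) = Mul(Rational(-1, 7), Add(c, Pow(c, 2))) = Add(Mul(Rational(-1, 7), c), Mul(Rational(-1, 7), Pow(c, 2))))
K = 370 (K = Add(403, Add(-35, 2)) = Add(403, -33) = 370)
Mul(Add(Mul(3, 0), Function('h')(-3)), Pow(Add(K, 1321), -1)) = Mul(Add(Mul(3, 0), Mul(Rational(-1, 7), -3, Add(1, -3))), Pow(Add(370, 1321), -1)) = Mul(Add(0, Mul(Rational(-1, 7), -3, -2)), Pow(1691, -1)) = Mul(Add(0, Rational(-6, 7)), Rational(1, 1691)) = Mul(Rational(-6, 7), Rational(1, 1691)) = Rational(-6, 11837)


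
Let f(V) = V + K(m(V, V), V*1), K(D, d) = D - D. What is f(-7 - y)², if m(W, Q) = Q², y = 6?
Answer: 169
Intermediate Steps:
K(D, d) = 0
f(V) = V (f(V) = V + 0 = V)
f(-7 - y)² = (-7 - 1*6)² = (-7 - 6)² = (-13)² = 169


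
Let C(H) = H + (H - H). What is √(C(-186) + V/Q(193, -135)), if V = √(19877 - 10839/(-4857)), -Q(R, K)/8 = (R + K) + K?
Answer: √(-11562402495336 + 124663*√13026666661)/249326 ≈ 13.63*I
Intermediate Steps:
Q(R, K) = -16*K - 8*R (Q(R, K) = -8*((R + K) + K) = -8*((K + R) + K) = -8*(R + 2*K) = -16*K - 8*R)
V = 2*√13026666661/1619 (V = √(19877 - 10839*(-1/4857)) = √(19877 + 3613/1619) = √(32184476/1619) = 2*√13026666661/1619 ≈ 140.99)
C(H) = H (C(H) = H + 0 = H)
√(C(-186) + V/Q(193, -135)) = √(-186 + (2*√13026666661/1619)/(-16*(-135) - 8*193)) = √(-186 + (2*√13026666661/1619)/(2160 - 1544)) = √(-186 + (2*√13026666661/1619)/616) = √(-186 + (2*√13026666661/1619)*(1/616)) = √(-186 + √13026666661/498652)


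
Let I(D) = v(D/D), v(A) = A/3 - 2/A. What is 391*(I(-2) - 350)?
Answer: -412505/3 ≈ -1.3750e+5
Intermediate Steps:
v(A) = -2/A + A/3 (v(A) = A*(⅓) - 2/A = A/3 - 2/A = -2/A + A/3)
I(D) = -5/3 (I(D) = -2/(D/D) + (D/D)/3 = -2/1 + (⅓)*1 = -2*1 + ⅓ = -2 + ⅓ = -5/3)
391*(I(-2) - 350) = 391*(-5/3 - 350) = 391*(-1055/3) = -412505/3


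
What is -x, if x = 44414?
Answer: -44414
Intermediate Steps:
-x = -1*44414 = -44414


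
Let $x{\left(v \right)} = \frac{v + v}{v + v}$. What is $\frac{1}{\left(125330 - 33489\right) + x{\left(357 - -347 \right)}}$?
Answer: $\frac{1}{91842} \approx 1.0888 \cdot 10^{-5}$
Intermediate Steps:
$x{\left(v \right)} = 1$ ($x{\left(v \right)} = \frac{2 v}{2 v} = 2 v \frac{1}{2 v} = 1$)
$\frac{1}{\left(125330 - 33489\right) + x{\left(357 - -347 \right)}} = \frac{1}{\left(125330 - 33489\right) + 1} = \frac{1}{91841 + 1} = \frac{1}{91842}$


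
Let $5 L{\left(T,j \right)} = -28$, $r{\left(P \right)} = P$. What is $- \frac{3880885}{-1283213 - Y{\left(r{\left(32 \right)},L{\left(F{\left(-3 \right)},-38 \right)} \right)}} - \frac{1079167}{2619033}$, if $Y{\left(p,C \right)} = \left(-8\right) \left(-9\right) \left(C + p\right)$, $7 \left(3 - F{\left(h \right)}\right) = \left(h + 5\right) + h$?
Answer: $\frac{43886567400002}{16828777254777} \approx 2.6078$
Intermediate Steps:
$F{\left(h \right)} = \frac{16}{7} - \frac{2 h}{7}$ ($F{\left(h \right)} = 3 - \frac{\left(h + 5\right) + h}{7} = 3 - \frac{\left(5 + h\right) + h}{7} = 3 - \frac{5 + 2 h}{7} = 3 - \left(\frac{5}{7} + \frac{2 h}{7}\right) = \frac{16}{7} - \frac{2 h}{7}$)
$L{\left(T,j \right)} = - \frac{28}{5}$ ($L{\left(T,j \right)} = \frac{1}{5} \left(-28\right) = - \frac{28}{5}$)
$Y{\left(p,C \right)} = 72 C + 72 p$ ($Y{\left(p,C \right)} = 72 \left(C + p\right) = 72 C + 72 p$)
$- \frac{3880885}{-1283213 - Y{\left(r{\left(32 \right)},L{\left(F{\left(-3 \right)},-38 \right)} \right)}} - \frac{1079167}{2619033} = - \frac{3880885}{-1283213 - \left(72 \left(- \frac{28}{5}\right) + 72 \cdot 32\right)} - \frac{1079167}{2619033} = - \frac{3880885}{-1283213 - \left(- \frac{2016}{5} + 2304\right)} - \frac{1079167}{2619033} = - \frac{3880885}{-1283213 - \frac{9504}{5}} - \frac{1079167}{2619033} = - \frac{3880885}{- \frac{6425569}{5}} - \frac{1079167}{2619033} = \left(-3880885\right) \left(- \frac{5}{6425569}\right) - \frac{1079167}{2619033} = \frac{19404425}{6425569} - \frac{1079167}{2619033} = \frac{43886567400002}{16828777254777}$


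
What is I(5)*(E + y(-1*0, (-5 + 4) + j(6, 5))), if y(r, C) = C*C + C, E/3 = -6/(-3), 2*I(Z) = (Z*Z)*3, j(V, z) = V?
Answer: 1350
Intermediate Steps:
I(Z) = 3*Z**2/2 (I(Z) = ((Z*Z)*3)/2 = (Z**2*3)/2 = (3*Z**2)/2 = 3*Z**2/2)
E = 6 (E = 3*(-6/(-3)) = 3*(-6*(-1/3)) = 3*2 = 6)
y(r, C) = C + C**2 (y(r, C) = C**2 + C = C + C**2)
I(5)*(E + y(-1*0, (-5 + 4) + j(6, 5))) = ((3/2)*5**2)*(6 + ((-5 + 4) + 6)*(1 + ((-5 + 4) + 6))) = ((3/2)*25)*(6 + (-1 + 6)*(1 + (-1 + 6))) = 75*(6 + 5*(1 + 5))/2 = 75*(6 + 5*6)/2 = 75*(6 + 30)/2 = (75/2)*36 = 1350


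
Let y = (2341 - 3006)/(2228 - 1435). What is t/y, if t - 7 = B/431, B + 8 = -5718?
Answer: 306891/40945 ≈ 7.4952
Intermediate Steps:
B = -5726 (B = -8 - 5718 = -5726)
y = -665/793 ≈ -0.83859
t = -2709/431 (t = 7 - 5726/431 = -2709/431 ≈ -6.2854)
t/y = -2709/(431*(-665/793)) = -2709/431*(-793/665) = 306891/40945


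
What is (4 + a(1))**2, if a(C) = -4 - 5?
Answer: 25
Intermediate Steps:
a(C) = -9
(4 + a(1))**2 = (4 - 9)**2 = (-5)**2 = 25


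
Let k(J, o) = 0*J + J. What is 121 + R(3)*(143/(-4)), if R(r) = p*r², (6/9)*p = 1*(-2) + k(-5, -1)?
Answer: 27995/8 ≈ 3499.4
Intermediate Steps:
k(J, o) = J (k(J, o) = 0 + J = J)
p = -21/2 (p = 3*(1*(-2) - 5)/2 = 3*(-2 - 5)/2 = (3/2)*(-7) = -21/2 ≈ -10.500)
R(r) = -21*r²/2
121 + R(3)*(143/(-4)) = 121 + (-21/2*3²)*(143/(-4)) = 121 + (-21/2*9)*(143*(-¼)) = 121 - 189/2*(-143/4) = 121 + 27027/8 = 27995/8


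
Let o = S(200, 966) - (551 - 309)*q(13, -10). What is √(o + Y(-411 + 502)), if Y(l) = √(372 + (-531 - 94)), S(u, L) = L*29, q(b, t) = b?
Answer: √(24868 + I*√253) ≈ 157.7 + 0.0504*I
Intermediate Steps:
S(u, L) = 29*L
Y(l) = I*√253 (Y(l) = √(372 - 625) = √(-253) = I*√253)
o = 24868 (o = 29*966 - (551 - 309)*13 = 28014 - 242*13 = 28014 - 1*3146 = 28014 - 3146 = 24868)
√(o + Y(-411 + 502)) = √(24868 + I*√253)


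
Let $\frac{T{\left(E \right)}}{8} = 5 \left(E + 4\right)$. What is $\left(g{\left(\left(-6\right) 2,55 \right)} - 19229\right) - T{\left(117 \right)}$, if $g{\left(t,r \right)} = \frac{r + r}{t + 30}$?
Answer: $- \frac{216566}{9} \approx -24063.0$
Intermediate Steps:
$g{\left(t,r \right)} = \frac{2 r}{30 + t}$
$T{\left(E \right)} = 160 + 40 E$ ($T{\left(E \right)} = 8 \cdot 5 \left(E + 4\right) = 8 \cdot 5 \left(4 + E\right) = 8 \left(20 + 5 E\right) = 160 + 40 E$)
$\left(g{\left(\left(-6\right) 2,55 \right)} - 19229\right) - T{\left(117 \right)} = \left(2 \cdot 55 \frac{1}{30 - 12} - 19229\right) - \left(160 + 40 \cdot 117\right) = \left(2 \cdot 55 \frac{1}{30 - 12} - 19229\right) - \left(160 + 4680\right) = \left(2 \cdot 55 \cdot \frac{1}{18} - 19229\right) - 4840 = \left(\frac{55}{9} - 19229\right) - 4840 = - \frac{173006}{9} - 4840 = - \frac{216566}{9}$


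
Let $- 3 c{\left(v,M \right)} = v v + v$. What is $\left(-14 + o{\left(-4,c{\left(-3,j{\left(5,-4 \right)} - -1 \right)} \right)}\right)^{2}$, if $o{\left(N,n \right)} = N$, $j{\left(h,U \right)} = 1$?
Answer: $324$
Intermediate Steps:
$c{\left(v,M \right)} = - \frac{v}{3} - \frac{v^{2}}{3}$ ($c{\left(v,M \right)} = - \frac{v v + v}{3} = - \frac{v^{2} + v}{3} = - \frac{v + v^{2}}{3} = - \frac{v}{3} - \frac{v^{2}}{3}$)
$\left(-14 + o{\left(-4,c{\left(-3,j{\left(5,-4 \right)} - -1 \right)} \right)}\right)^{2} = \left(-14 - 4\right)^{2} = \left(-18\right)^{2} = 324$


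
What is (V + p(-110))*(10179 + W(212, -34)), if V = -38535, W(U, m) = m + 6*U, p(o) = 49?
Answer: -439394662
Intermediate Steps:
(V + p(-110))*(10179 + W(212, -34)) = (-38535 + 49)*(10179 + (-34 + 6*212)) = -38486*(10179 + (-34 + 1272)) = -38486*(10179 + 1238) = -38486*11417 = -439394662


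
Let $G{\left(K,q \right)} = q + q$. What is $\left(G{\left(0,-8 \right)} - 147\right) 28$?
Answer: $-4564$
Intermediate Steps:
$G{\left(K,q \right)} = 2 q$
$\left(G{\left(0,-8 \right)} - 147\right) 28 = \left(2 \left(-8\right) - 147\right) 28 = \left(-16 - 147\right) 28 = \left(-163\right) 28 = -4564$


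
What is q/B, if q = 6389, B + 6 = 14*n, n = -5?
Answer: -6389/76 ≈ -84.066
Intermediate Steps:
B = -76 (B = -6 + 14*(-5) = -6 - 70 = -76)
q/B = 6389/(-76) = 6389*(-1/76) = -6389/76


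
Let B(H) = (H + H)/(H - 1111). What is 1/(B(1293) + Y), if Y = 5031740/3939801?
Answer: 358521891/5552051033 ≈ 0.064575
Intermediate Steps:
B(H) = 2*H/(-1111 + H) (B(H) = (2*H)/(-1111 + H) = 2*H/(-1111 + H))
Y = 5031740/3939801 (Y = 5031740*(1/3939801) = 5031740/3939801 ≈ 1.2772)
1/(B(1293) + Y) = 1/(2*1293/(-1111 + 1293) + 5031740/3939801) = 1/(2*1293/182 + 5031740/3939801) = 1/(2*1293*(1/182) + 5031740/3939801) = 1/(1293/91 + 5031740/3939801) = 1/(5552051033/358521891) = 358521891/5552051033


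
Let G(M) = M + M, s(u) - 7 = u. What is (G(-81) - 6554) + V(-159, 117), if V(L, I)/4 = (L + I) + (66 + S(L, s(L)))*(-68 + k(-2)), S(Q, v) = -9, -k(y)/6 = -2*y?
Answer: -27860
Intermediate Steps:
k(y) = 12*y (k(y) = -(-12)*y = 12*y)
s(u) = 7 + u
G(M) = 2*M
V(L, I) = -20976 + 4*I + 4*L (V(L, I) = 4*((L + I) + (66 - 9)*(-68 + 12*(-2))) = 4*((I + L) + 57*(-68 - 24)) = 4*((I + L) + 57*(-92)) = 4*((I + L) - 5244) = 4*(-5244 + I + L) = -20976 + 4*I + 4*L)
(G(-81) - 6554) + V(-159, 117) = (2*(-81) - 6554) + (-20976 + 4*117 + 4*(-159)) = (-162 - 6554) + (-20976 + 468 - 636) = -6716 - 21144 = -27860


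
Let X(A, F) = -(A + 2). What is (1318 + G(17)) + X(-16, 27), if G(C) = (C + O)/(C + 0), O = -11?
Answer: 22650/17 ≈ 1332.4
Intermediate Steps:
X(A, F) = -2 - A (X(A, F) = -(2 + A) = -2 - A)
G(C) = (-11 + C)/C (G(C) = (C - 11)/(C + 0) = (-11 + C)/C)
(1318 + G(17)) + X(-16, 27) = (1318 + (-11 + 17)/17) + (-2 - 1*(-16)) = (1318 + (1/17)*6) + (-2 + 16) = (1318 + 6/17) + 14 = 22412/17 + 14 = 22650/17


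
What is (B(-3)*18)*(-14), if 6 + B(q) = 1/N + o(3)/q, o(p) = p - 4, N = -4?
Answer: 1491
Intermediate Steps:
o(p) = -4 + p
B(q) = -25/4 - 1/q (B(q) = -6 + (1/(-4) + (-4 + 3)/q) = -6 + (1*(-¼) - 1/q) = -6 + (-¼ - 1/q) = -25/4 - 1/q)
(B(-3)*18)*(-14) = ((-25/4 - 1/(-3))*18)*(-14) = ((-25/4 - 1*(-⅓))*18)*(-14) = ((-25/4 + ⅓)*18)*(-14) = -71/12*18*(-14) = -213/2*(-14) = 1491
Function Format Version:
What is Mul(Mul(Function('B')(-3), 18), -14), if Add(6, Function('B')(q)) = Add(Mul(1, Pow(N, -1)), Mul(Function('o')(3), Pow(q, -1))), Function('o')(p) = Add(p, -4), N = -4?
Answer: 1491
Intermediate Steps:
Function('o')(p) = Add(-4, p)
Function('B')(q) = Add(Rational(-25, 4), Mul(-1, Pow(q, -1))) (Function('B')(q) = Add(-6, Add(Mul(1, Pow(-4, -1)), Mul(Add(-4, 3), Pow(q, -1)))) = Add(-6, Add(Mul(1, Rational(-1, 4)), Mul(-1, Pow(q, -1)))) = Add(-6, Add(Rational(-1, 4), Mul(-1, Pow(q, -1)))) = Add(Rational(-25, 4), Mul(-1, Pow(q, -1))))
Mul(Mul(Function('B')(-3), 18), -14) = Mul(Mul(Add(Rational(-25, 4), Mul(-1, Pow(-3, -1))), 18), -14) = Mul(Mul(Add(Rational(-25, 4), Mul(-1, Rational(-1, 3))), 18), -14) = Mul(Mul(Add(Rational(-25, 4), Rational(1, 3)), 18), -14) = Mul(Mul(Rational(-71, 12), 18), -14) = Mul(Rational(-213, 2), -14) = 1491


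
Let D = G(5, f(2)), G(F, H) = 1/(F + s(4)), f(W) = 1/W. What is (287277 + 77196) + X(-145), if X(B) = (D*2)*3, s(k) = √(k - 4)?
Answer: 1822371/5 ≈ 3.6447e+5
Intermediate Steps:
s(k) = √(-4 + k)
G(F, H) = 1/F (G(F, H) = 1/(F + √(-4 + 4)) = 1/(F + √0) = 1/(F + 0) = 1/F)
D = ⅕ (D = 1/5 = ⅕ ≈ 0.20000)
X(B) = 6/5 (X(B) = ((⅕)*2)*3 = (⅖)*3 = 6/5)
(287277 + 77196) + X(-145) = (287277 + 77196) + 6/5 = 364473 + 6/5 = 1822371/5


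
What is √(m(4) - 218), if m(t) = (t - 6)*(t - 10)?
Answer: I*√206 ≈ 14.353*I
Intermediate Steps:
m(t) = (-10 + t)*(-6 + t) (m(t) = (-6 + t)*(-10 + t) = (-10 + t)*(-6 + t))
√(m(4) - 218) = √((60 + 4² - 16*4) - 218) = √((60 + 16 - 64) - 218) = √(12 - 218) = √(-206) = I*√206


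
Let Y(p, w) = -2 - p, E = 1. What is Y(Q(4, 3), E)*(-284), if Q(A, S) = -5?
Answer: -852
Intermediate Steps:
Y(Q(4, 3), E)*(-284) = (-2 - 1*(-5))*(-284) = (-2 + 5)*(-284) = 3*(-284) = -852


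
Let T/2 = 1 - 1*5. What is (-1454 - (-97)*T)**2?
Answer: 4972900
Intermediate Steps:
T = -8 (T = 2*(1 - 1*5) = 2*(1 - 5) = 2*(-4) = -8)
(-1454 - (-97)*T)**2 = (-1454 - (-97)*(-8))**2 = (-1454 - 97*8)**2 = (-1454 - 776)**2 = (-2230)**2 = 4972900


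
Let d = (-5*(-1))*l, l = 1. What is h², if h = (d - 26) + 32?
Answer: 121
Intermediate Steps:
d = 5 (d = -5*(-1)*1 = 5*1 = 5)
h = 11 (h = (5 - 26) + 32 = -21 + 32 = 11)
h² = 11² = 121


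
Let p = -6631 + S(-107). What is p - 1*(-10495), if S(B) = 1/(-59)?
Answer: 227975/59 ≈ 3864.0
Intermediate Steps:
S(B) = -1/59
p = -391230/59 (p = -6631 - 1/59 = -391230/59 ≈ -6631.0)
p - 1*(-10495) = -391230/59 - 1*(-10495) = -391230/59 + 10495 = 227975/59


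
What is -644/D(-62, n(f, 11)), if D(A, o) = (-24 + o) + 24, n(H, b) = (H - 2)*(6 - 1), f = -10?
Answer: 161/15 ≈ 10.733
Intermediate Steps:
n(H, b) = -10 + 5*H (n(H, b) = (-2 + H)*5 = -10 + 5*H)
D(A, o) = o
-644/D(-62, n(f, 11)) = -644/(-10 + 5*(-10)) = -644/(-10 - 50) = -644/(-60) = -644*(-1/60) = 161/15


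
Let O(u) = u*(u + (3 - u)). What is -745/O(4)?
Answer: -745/12 ≈ -62.083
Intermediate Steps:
O(u) = 3*u (O(u) = u*3 = 3*u)
-745/O(4) = -745/(3*4) = -745/12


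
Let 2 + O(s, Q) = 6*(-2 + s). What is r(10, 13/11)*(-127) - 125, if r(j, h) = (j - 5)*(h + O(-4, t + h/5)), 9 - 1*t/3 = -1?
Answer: 255800/11 ≈ 23255.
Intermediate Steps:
t = 30 (t = 27 - 3*(-1) = 27 + 3 = 30)
O(s, Q) = -14 + 6*s (O(s, Q) = -2 + 6*(-2 + s) = -2 + (-12 + 6*s) = -14 + 6*s)
r(j, h) = (-38 + h)*(-5 + j) (r(j, h) = (j - 5)*(h + (-14 + 6*(-4))) = (-5 + j)*(h + (-14 - 24)) = (-5 + j)*(h - 38) = (-5 + j)*(-38 + h) = (-38 + h)*(-5 + j))
r(10, 13/11)*(-127) - 125 = (190 - 38*10 - 65/11 + (13/11)*10)*(-127) - 125 = (190 - 380 - 65/11 + (13*(1/11))*10)*(-127) - 125 = (190 - 380 - 5*13/11 + (13/11)*10)*(-127) - 125 = (190 - 380 - 65/11 + 130/11)*(-127) - 125 = -2025/11*(-127) - 125 = 257175/11 - 125 = 255800/11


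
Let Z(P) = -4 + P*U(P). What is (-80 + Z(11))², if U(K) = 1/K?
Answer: 6889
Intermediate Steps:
Z(P) = -3 (Z(P) = -4 + P/P = -4 + 1 = -3)
(-80 + Z(11))² = (-80 - 3)² = (-83)² = 6889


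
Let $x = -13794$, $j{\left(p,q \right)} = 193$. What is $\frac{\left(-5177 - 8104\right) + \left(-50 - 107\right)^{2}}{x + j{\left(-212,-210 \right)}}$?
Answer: $- \frac{56}{67} \approx -0.83582$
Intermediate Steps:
$\frac{\left(-5177 - 8104\right) + \left(-50 - 107\right)^{2}}{x + j{\left(-212,-210 \right)}} = \frac{\left(-5177 - 8104\right) + \left(-50 - 107\right)^{2}}{-13794 + 193} = \frac{\left(-5177 - 8104\right) + \left(-157\right)^{2}}{-13601} = \left(-13281 + 24649\right) \left(- \frac{1}{13601}\right) = 11368 \left(- \frac{1}{13601}\right) = - \frac{56}{67}$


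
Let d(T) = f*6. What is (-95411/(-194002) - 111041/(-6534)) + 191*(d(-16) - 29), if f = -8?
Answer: -4655140242880/316902267 ≈ -14690.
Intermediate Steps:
d(T) = -48 (d(T) = -8*6 = -48)
(-95411/(-194002) - 111041/(-6534)) + 191*(d(-16) - 29) = (-95411/(-194002) - 111041/(-6534)) + 191*(-48 - 29) = (-95411*(-1/194002) - 111041*(-1/6534)) + 191*(-77) = (95411/194002 + 111041/6534) - 14707 = 5541397889/316902267 - 14707 = -4655140242880/316902267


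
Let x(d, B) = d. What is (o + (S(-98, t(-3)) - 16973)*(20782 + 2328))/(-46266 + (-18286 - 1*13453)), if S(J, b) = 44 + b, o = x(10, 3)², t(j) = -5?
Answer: 78268928/15601 ≈ 5016.9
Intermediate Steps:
o = 100 (o = 10² = 100)
(o + (S(-98, t(-3)) - 16973)*(20782 + 2328))/(-46266 + (-18286 - 1*13453)) = (100 + ((44 - 5) - 16973)*(20782 + 2328))/(-46266 + (-18286 - 1*13453)) = (100 + (39 - 16973)*23110)/(-46266 + (-18286 - 13453)) = (100 - 16934*23110)/(-46266 - 31739) = (100 - 391344740)/(-78005) = -391344640*(-1/78005) = 78268928/15601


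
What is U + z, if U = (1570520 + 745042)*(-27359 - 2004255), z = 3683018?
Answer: -4704324494050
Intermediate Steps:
U = -4704328177068 (U = 2315562*(-2031614) = -4704328177068)
U + z = -4704328177068 + 3683018 = -4704324494050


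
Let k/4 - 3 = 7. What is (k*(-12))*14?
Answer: -6720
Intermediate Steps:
k = 40 (k = 12 + 4*7 = 12 + 28 = 40)
(k*(-12))*14 = (40*(-12))*14 = -480*14 = -6720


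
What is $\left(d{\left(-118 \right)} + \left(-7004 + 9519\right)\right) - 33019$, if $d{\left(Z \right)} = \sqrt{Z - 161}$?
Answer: $-30504 + 3 i \sqrt{31} \approx -30504.0 + 16.703 i$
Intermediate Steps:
$d{\left(Z \right)} = \sqrt{-161 + Z}$
$\left(d{\left(-118 \right)} + \left(-7004 + 9519\right)\right) - 33019 = \left(\sqrt{-161 - 118} + \left(-7004 + 9519\right)\right) - 33019 = \left(\sqrt{-279} + 2515\right) - 33019 = \left(3 i \sqrt{31} + 2515\right) - 33019 = \left(2515 + 3 i \sqrt{31}\right) - 33019 = -30504 + 3 i \sqrt{31}$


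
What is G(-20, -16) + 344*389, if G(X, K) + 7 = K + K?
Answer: 133777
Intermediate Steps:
G(X, K) = -7 + 2*K (G(X, K) = -7 + (K + K) = -7 + 2*K)
G(-20, -16) + 344*389 = (-7 + 2*(-16)) + 344*389 = (-7 - 32) + 133816 = -39 + 133816 = 133777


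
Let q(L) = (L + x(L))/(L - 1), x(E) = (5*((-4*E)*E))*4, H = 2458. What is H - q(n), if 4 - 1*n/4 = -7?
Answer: 260530/43 ≈ 6058.8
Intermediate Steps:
n = 44 (n = 16 - 4*(-7) = 16 + 28 = 44)
x(E) = -80*E**2 (x(E) = (5*(-4*E**2))*4 = -20*E**2*4 = -80*E**2)
q(L) = (L - 80*L**2)/(-1 + L) (q(L) = (L - 80*L**2)/(L - 1) = (L - 80*L**2)/(-1 + L))
H - q(n) = 2458 - 44*(1 - 80*44)/(-1 + 44) = 2458 - 44*(1 - 3520)/43 = 2458 - 44*(-3519)/43 = 2458 - 1*(-154836/43) = 2458 + 154836/43 = 260530/43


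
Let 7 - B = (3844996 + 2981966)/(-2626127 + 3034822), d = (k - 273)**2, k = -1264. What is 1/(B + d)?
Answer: 408695/965484432358 ≈ 4.2331e-7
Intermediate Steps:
d = 2362369 (d = (-1264 - 273)**2 = (-1537)**2 = 2362369)
B = -3966097/408695 (B = 7 - (3844996 + 2981966)/(-2626127 + 3034822) = 7 - 6826962/408695 = -3966097/408695 ≈ -9.7043)
1/(B + d) = 1/(-3966097/408695 + 2362369) = 1/(965484432358/408695) = 408695/965484432358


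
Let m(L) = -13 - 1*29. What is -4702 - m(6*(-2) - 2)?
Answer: -4660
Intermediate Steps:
m(L) = -42 (m(L) = -13 - 29 = -42)
-4702 - m(6*(-2) - 2) = -4702 - 1*(-42) = -4702 + 42 = -4660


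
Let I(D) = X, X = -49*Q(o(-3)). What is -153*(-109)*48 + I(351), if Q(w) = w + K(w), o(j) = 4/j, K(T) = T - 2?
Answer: 2402174/3 ≈ 8.0073e+5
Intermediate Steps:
K(T) = -2 + T
Q(w) = -2 + 2*w (Q(w) = w + (-2 + w) = -2 + 2*w)
X = 686/3 (X = -49*(-2 + 2*(4/(-3))) = -49*(-2 + 2*(4*(-⅓))) = -49*(-2 + 2*(-4/3)) = -49*(-2 - 8/3) = -49*(-14/3) = 686/3 ≈ 228.67)
I(D) = 686/3
-153*(-109)*48 + I(351) = -153*(-109)*48 + 686/3 = 16677*48 + 686/3 = 800496 + 686/3 = 2402174/3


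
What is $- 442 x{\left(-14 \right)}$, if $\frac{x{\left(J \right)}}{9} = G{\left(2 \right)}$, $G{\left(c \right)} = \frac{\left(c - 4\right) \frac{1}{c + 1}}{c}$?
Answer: $1326$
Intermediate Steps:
$G{\left(c \right)} = \frac{-4 + c}{c \left(1 + c\right)}$ ($G{\left(c \right)} = \frac{\left(-4 + c\right) \frac{1}{1 + c}}{c} = \frac{\frac{1}{1 + c} \left(-4 + c\right)}{c} = \frac{-4 + c}{c \left(1 + c\right)}$)
$x{\left(J \right)} = -3$ ($x{\left(J \right)} = 9 \frac{-4 + 2}{2 \left(1 + 2\right)} = 9 \cdot \frac{1}{2} \cdot \frac{1}{3} \left(-2\right) = 9 \left(- \frac{1}{3}\right) = -3$)
$- 442 x{\left(-14 \right)} = \left(-442\right) \left(-3\right) = 1326$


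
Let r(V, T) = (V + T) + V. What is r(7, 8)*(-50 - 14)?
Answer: -1408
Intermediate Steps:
r(V, T) = T + 2*V (r(V, T) = (T + V) + V = T + 2*V)
r(7, 8)*(-50 - 14) = (8 + 2*7)*(-50 - 14) = (8 + 14)*(-64) = 22*(-64) = -1408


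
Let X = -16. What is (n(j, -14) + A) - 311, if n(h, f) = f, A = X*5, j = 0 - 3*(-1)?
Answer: -405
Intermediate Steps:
j = 3 (j = 0 + 3 = 3)
A = -80 (A = -16*5 = -80)
(n(j, -14) + A) - 311 = (-14 - 80) - 311 = -94 - 311 = -405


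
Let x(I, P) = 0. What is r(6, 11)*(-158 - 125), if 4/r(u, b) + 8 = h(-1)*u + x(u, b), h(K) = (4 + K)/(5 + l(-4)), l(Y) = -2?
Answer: 566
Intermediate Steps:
h(K) = 4/3 + K/3 (h(K) = (4 + K)/(5 - 2) = (4 + K)/3 = (4 + K)*(⅓) = 4/3 + K/3)
r(u, b) = 4/(-8 + u) (r(u, b) = 4/(-8 + ((4/3 + (⅓)*(-1))*u + 0)) = 4/(-8 + ((4/3 - ⅓)*u + 0)) = 4/(-8 + (1*u + 0)) = 4/(-8 + (u + 0)) = 4/(-8 + u))
r(6, 11)*(-158 - 125) = (4/(-8 + 6))*(-158 - 125) = (4/(-2))*(-283) = (4*(-½))*(-283) = -2*(-283) = 566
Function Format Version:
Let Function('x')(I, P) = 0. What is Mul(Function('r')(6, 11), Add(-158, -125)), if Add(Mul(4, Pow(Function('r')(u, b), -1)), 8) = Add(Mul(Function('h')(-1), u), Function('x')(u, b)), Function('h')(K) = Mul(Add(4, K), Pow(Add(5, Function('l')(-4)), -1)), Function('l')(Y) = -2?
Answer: 566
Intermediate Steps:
Function('h')(K) = Add(Rational(4, 3), Mul(Rational(1, 3), K)) (Function('h')(K) = Mul(Add(4, K), Pow(Add(5, -2), -1)) = Mul(Add(4, K), Pow(3, -1)) = Mul(Add(4, K), Rational(1, 3)) = Add(Rational(4, 3), Mul(Rational(1, 3), K)))
Function('r')(u, b) = Mul(4, Pow(Add(-8, u), -1)) (Function('r')(u, b) = Mul(4, Pow(Add(-8, Add(Mul(Add(Rational(4, 3), Mul(Rational(1, 3), -1)), u), 0)), -1)) = Mul(4, Pow(Add(-8, Add(Mul(Add(Rational(4, 3), Rational(-1, 3)), u), 0)), -1)) = Mul(4, Pow(Add(-8, Add(Mul(1, u), 0)), -1)) = Mul(4, Pow(Add(-8, Add(u, 0)), -1)) = Mul(4, Pow(Add(-8, u), -1)))
Mul(Function('r')(6, 11), Add(-158, -125)) = Mul(Mul(4, Pow(Add(-8, 6), -1)), Add(-158, -125)) = Mul(Mul(4, Pow(-2, -1)), -283) = Mul(Mul(4, Rational(-1, 2)), -283) = Mul(-2, -283) = 566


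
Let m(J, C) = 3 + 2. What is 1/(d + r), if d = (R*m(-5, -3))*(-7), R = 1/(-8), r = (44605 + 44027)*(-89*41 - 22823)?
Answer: -8/18770130397 ≈ -4.2621e-10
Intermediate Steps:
m(J, C) = 5
r = -2346266304 (r = 88632*(-3649 - 22823) = 88632*(-26472) = -2346266304)
R = -⅛ ≈ -0.12500
d = 35/8 (d = -⅛*5*(-7) = -5/8*(-7) = 35/8 ≈ 4.3750)
1/(d + r) = 1/(35/8 - 2346266304) = 1/(-18770130397/8) = -8/18770130397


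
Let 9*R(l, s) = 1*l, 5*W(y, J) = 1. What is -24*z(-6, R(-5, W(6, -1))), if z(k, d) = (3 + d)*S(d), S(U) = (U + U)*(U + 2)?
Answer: 22880/243 ≈ 94.156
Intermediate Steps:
W(y, J) = ⅕ (W(y, J) = (⅕)*1 = ⅕)
S(U) = 2*U*(2 + U) (S(U) = (2*U)*(2 + U) = 2*U*(2 + U))
R(l, s) = l/9 (R(l, s) = (1*l)/9 = l/9)
z(k, d) = 2*d*(2 + d)*(3 + d) (z(k, d) = (3 + d)*(2*d*(2 + d)) = 2*d*(2 + d)*(3 + d))
-24*z(-6, R(-5, W(6, -1))) = -48*(⅑)*(-5)*(2 + (⅑)*(-5))*(3 + (⅑)*(-5)) = -48*(-5)*(2 - 5/9)*(3 - 5/9)/9 = -48*(-5)*13*22/(9*9*9) = -24*(-2860/729) = 22880/243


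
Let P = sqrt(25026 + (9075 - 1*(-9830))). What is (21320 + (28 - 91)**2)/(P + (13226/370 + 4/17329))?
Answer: -9290770138412078745/438371377181350586 + 259909477800712025*sqrt(43931)/438371377181350586 ≈ 103.08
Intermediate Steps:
P = sqrt(43931) (P = sqrt(25026 + (9075 + 9830)) = sqrt(25026 + 18905) = sqrt(43931) ≈ 209.60)
(21320 + (28 - 91)**2)/(P + (13226/370 + 4/17329)) = (21320 + (28 - 91)**2)/(sqrt(43931) + (13226/370 + 4/17329)) = (21320 + (-63)**2)/(sqrt(43931) + (13226*(1/370) + 4*(1/17329))) = (21320 + 3969)/(sqrt(43931) + (6613/185 + 4/17329)) = 25289/(sqrt(43931) + 114597417/3205865) = 25289/(114597417/3205865 + sqrt(43931))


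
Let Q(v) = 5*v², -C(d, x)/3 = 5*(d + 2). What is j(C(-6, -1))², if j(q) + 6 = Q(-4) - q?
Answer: 196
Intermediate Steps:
C(d, x) = -30 - 15*d (C(d, x) = -15*(d + 2) = -15*(2 + d) = -3*(10 + 5*d) = -30 - 15*d)
j(q) = 74 - q (j(q) = -6 + (5*(-4)² - q) = -6 + (5*16 - q) = -6 + (80 - q) = 74 - q)
j(C(-6, -1))² = (74 - (-30 - 15*(-6)))² = (74 - (-30 + 90))² = (74 - 1*60)² = (74 - 60)² = 14² = 196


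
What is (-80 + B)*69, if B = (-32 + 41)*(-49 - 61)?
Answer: -73830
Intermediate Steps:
B = -990 (B = 9*(-110) = -990)
(-80 + B)*69 = (-80 - 990)*69 = -1070*69 = -73830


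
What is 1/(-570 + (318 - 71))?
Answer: -1/323 ≈ -0.0030960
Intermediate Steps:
1/(-570 + (318 - 71)) = 1/(-570 + 247) = 1/(-323) = -1/323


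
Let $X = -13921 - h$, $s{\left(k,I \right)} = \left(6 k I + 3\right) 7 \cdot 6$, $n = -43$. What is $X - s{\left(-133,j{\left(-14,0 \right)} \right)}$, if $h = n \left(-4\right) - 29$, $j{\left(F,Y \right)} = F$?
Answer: $-483414$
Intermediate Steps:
$h = 143$ ($h = \left(-43\right) \left(-4\right) - 29 = 172 - 29 = 143$)
$s{\left(k,I \right)} = 126 + 252 I k$ ($s{\left(k,I \right)} = \left(6 I k + 3\right) 7 \cdot 6 = \left(3 + 6 I k\right) 7 \cdot 6 = \left(21 + 42 I k\right) 6 = 126 + 252 I k$)
$X = -14064$ ($X = -13921 - 143 = -14064$)
$X - s{\left(-133,j{\left(-14,0 \right)} \right)} = -14064 - \left(126 + 252 \left(-14\right) \left(-133\right)\right) = -14064 - \left(126 + 469224\right) = -14064 - 469350 = -483414$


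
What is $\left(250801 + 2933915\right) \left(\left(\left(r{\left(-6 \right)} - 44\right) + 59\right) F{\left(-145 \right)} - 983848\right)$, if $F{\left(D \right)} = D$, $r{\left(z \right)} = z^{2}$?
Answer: $-3156827441988$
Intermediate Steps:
$\left(250801 + 2933915\right) \left(\left(\left(r{\left(-6 \right)} - 44\right) + 59\right) F{\left(-145 \right)} - 983848\right) = \left(250801 + 2933915\right) \left(\left(\left(\left(-6\right)^{2} - 44\right) + 59\right) \left(-145\right) - 983848\right) = 3184716 \left(\left(\left(36 - 44\right) + 59\right) \left(-145\right) - 983848\right) = 3184716 \left(\left(-8 + 59\right) \left(-145\right) - 983848\right) = 3184716 \left(51 \left(-145\right) - 983848\right) = 3184716 \left(-7395 - 983848\right) = 3184716 \left(-991243\right) = -3156827441988$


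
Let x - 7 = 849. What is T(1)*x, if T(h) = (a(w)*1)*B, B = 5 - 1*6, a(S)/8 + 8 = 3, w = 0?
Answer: 34240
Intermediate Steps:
x = 856 (x = 7 + 849 = 856)
a(S) = -40 (a(S) = -64 + 8*3 = -64 + 24 = -40)
B = -1 (B = 5 - 6 = -1)
T(h) = 40 (T(h) = -40*1*(-1) = -40*(-1) = 40)
T(1)*x = 40*856 = 34240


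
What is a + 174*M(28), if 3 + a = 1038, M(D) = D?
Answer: 5907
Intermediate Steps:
a = 1035 (a = -3 + 1038 = 1035)
a + 174*M(28) = 1035 + 174*28 = 1035 + 4872 = 5907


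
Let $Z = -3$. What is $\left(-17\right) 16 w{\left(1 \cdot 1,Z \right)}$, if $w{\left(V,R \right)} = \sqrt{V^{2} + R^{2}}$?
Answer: $- 272 \sqrt{10} \approx -860.14$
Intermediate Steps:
$w{\left(V,R \right)} = \sqrt{R^{2} + V^{2}}$
$\left(-17\right) 16 w{\left(1 \cdot 1,Z \right)} = \left(-17\right) 16 \sqrt{\left(-3\right)^{2} + \left(1 \cdot 1\right)^{2}} = - 272 \sqrt{9 + 1^{2}} = - 272 \sqrt{9 + 1} = - 272 \sqrt{10}$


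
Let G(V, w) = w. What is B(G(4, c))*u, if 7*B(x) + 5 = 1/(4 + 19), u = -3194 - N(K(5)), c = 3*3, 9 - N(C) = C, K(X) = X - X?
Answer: 365142/161 ≈ 2268.0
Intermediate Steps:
K(X) = 0
N(C) = 9 - C
c = 9
u = -3203 (u = -3194 - (9 - 1*0) = -3194 - (9 + 0) = -3194 - 1*9 = -3194 - 9 = -3203)
B(x) = -114/161 (B(x) = -5/7 + 1/(7*(4 + 19)) = -5/7 + (⅐)/23 = -5/7 + (⅐)*(1/23) = -5/7 + 1/161 = -114/161)
B(G(4, c))*u = -114/161*(-3203) = 365142/161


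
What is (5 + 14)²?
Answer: 361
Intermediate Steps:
(5 + 14)² = 19² = 361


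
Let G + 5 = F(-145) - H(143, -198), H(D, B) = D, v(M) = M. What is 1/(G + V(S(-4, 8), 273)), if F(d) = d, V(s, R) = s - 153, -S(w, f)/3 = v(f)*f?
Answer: -1/638 ≈ -0.0015674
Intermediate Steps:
S(w, f) = -3*f**2 (S(w, f) = -3*f*f = -3*f**2)
V(s, R) = -153 + s
G = -293 (G = -5 + (-145 - 1*143) = -5 + (-145 - 143) = -5 - 288 = -293)
1/(G + V(S(-4, 8), 273)) = 1/(-293 + (-153 - 3*8**2)) = 1/(-293 + (-153 - 3*64)) = 1/(-293 + (-153 - 192)) = 1/(-293 - 345) = 1/(-638) = -1/638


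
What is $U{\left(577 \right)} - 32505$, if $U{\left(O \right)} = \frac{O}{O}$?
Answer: $-32504$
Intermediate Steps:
$U{\left(O \right)} = 1$
$U{\left(577 \right)} - 32505 = 1 - 32505 = -32504$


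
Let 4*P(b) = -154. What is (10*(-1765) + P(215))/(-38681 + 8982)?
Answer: 2081/3494 ≈ 0.59559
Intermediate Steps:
P(b) = -77/2 (P(b) = (¼)*(-154) = -77/2)
(10*(-1765) + P(215))/(-38681 + 8982) = (10*(-1765) - 77/2)/(-38681 + 8982) = (-17650 - 77/2)/(-29699) = -35377/2*(-1/29699) = 2081/3494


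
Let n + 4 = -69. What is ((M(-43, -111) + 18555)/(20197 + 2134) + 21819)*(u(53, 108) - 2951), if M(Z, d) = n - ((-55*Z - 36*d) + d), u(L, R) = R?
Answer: -1385258348603/22331 ≈ -6.2033e+7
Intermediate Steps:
n = -73 (n = -4 - 69 = -73)
M(Z, d) = -73 + 35*d + 55*Z (M(Z, d) = -73 - ((-55*Z - 36*d) + d) = -73 - (-55*Z - 35*d) = -73 + (35*d + 55*Z) = -73 + 35*d + 55*Z)
((M(-43, -111) + 18555)/(20197 + 2134) + 21819)*(u(53, 108) - 2951) = (((-73 + 35*(-111) + 55*(-43)) + 18555)/(20197 + 2134) + 21819)*(108 - 2951) = (((-73 - 3885 - 2365) + 18555)/22331 + 21819)*(-2843) = ((-6323 + 18555)*(1/22331) + 21819)*(-2843) = (12232*(1/22331) + 21819)*(-2843) = (12232/22331 + 21819)*(-2843) = (487252321/22331)*(-2843) = -1385258348603/22331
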